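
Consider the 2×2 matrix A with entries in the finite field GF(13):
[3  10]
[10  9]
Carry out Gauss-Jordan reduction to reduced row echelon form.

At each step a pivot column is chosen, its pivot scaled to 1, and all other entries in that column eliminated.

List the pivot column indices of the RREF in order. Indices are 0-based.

step 1: normalize row 0 (÷3) = (1, 12)
  row 1: subtract 10×row0 = (0, 6)
step 2: normalize row 1 (÷6) = (0, 1)
  row 0: subtract 12×row1 = (1, 0)

pivot columns: 0, 1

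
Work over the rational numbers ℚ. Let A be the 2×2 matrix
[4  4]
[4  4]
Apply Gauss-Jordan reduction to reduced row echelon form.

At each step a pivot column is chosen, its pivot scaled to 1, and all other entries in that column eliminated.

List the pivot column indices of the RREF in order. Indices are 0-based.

pivot(0,0)=4: scale R0 → (1, 1)
  clear (1,0): R1 −= (4)R0 → (0, 0)
col 1: no nonzero at/below row 1; advance.

pivot columns: 0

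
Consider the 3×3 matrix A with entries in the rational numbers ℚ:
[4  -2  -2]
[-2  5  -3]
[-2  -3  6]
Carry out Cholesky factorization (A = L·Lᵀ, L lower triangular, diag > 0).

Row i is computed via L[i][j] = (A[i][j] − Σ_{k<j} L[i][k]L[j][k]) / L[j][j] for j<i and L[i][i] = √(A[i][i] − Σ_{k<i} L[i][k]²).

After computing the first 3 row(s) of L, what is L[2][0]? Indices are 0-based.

L[2][0] = -1

Step 1: L[0][0] = √(4) = 2.
  L[1][0] = (-2) / L[0][0] = -1.
Step 2: L[1][1] = √(4) = 2.
  L[2][0] = (-2) / L[0][0] = -1.
  L[2][1] = (-4) / L[1][1] = -2.
Step 3: L[2][2] = √(1) = 1.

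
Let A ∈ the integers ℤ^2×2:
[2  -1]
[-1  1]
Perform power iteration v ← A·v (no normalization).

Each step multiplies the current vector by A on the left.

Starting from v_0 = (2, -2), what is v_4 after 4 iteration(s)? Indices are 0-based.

v_0 = (2, -2).
v_1 = A·v_0 = (6, -4).
v_2 = A·v_1 = (16, -10).
v_3 = A·v_2 = (42, -26).
v_4 = A·v_3 = (110, -68).

v_4 = (110, -68)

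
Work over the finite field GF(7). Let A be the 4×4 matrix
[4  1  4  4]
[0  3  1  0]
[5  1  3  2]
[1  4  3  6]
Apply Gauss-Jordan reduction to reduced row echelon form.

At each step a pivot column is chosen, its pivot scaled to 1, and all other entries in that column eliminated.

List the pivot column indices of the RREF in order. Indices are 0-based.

pivot columns: 0, 1, 2, 3

[1] R0 /= 4  ⇒  (1, 2, 1, 1)
     R2 -= 5·R0  ⇒  (0, 5, 5, 4)
     R3 -= 1·R0  ⇒  (0, 2, 2, 5)
[2] R1 /= 3  ⇒  (0, 1, 5, 0)
     R0 -= 2·R1  ⇒  (1, 0, 5, 1)
     R2 -= 5·R1  ⇒  (0, 0, 1, 4)
     R3 -= 2·R1  ⇒  (0, 0, 6, 5)
[3] R2 /= 1  ⇒  (0, 0, 1, 4)
     R0 -= 5·R2  ⇒  (1, 0, 0, 2)
     R1 -= 5·R2  ⇒  (0, 1, 0, 1)
     R3 -= 6·R2  ⇒  (0, 0, 0, 2)
[4] R3 /= 2  ⇒  (0, 0, 0, 1)
     R0 -= 2·R3  ⇒  (1, 0, 0, 0)
     R1 -= 1·R3  ⇒  (0, 1, 0, 0)
     R2 -= 4·R3  ⇒  (0, 0, 1, 0)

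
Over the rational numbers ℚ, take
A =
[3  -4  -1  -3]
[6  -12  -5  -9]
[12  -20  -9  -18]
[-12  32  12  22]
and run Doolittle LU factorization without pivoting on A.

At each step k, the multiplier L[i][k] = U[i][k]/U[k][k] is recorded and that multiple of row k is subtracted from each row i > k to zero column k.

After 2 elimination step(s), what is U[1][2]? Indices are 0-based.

k=0: U[0][0]=3
  eliminate (1,0): mult=2, new row 1: (0, -4, -3, -3); set L[1][0]=2
  eliminate (2,0): mult=4, new row 2: (0, -4, -5, -6); set L[2][0]=4
  eliminate (3,0): mult=-4, new row 3: (0, 16, 8, 10); set L[3][0]=-4
k=1: U[1][1]=-4
  eliminate (2,1): mult=1, new row 2: (0, 0, -2, -3); set L[2][1]=1
  eliminate (3,1): mult=-4, new row 3: (0, 0, -4, -2); set L[3][1]=-4

U[1][2] = -3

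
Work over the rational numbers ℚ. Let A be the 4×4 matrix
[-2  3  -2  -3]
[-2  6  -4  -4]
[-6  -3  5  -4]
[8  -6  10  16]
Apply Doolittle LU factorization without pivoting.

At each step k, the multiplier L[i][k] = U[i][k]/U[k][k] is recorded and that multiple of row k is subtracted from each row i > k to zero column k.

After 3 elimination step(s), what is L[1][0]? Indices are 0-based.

L[1][0] = 1

Step 1: pivot at (0,0) is -2.
  row1 ← row1 − (1)·row0  ⇒  L[1][0]=1, U row1=(0, 3, -2, -1)
  row2 ← row2 − (3)·row0  ⇒  L[2][0]=3, U row2=(0, -12, 11, 5)
  row3 ← row3 − (-4)·row0  ⇒  L[3][0]=-4, U row3=(0, 6, 2, 4)
Step 2: pivot at (1,1) is 3.
  row2 ← row2 − (-4)·row1  ⇒  L[2][1]=-4, U row2=(0, 0, 3, 1)
  row3 ← row3 − (2)·row1  ⇒  L[3][1]=2, U row3=(0, 0, 6, 6)
Step 3: pivot at (2,2) is 3.
  row3 ← row3 − (2)·row2  ⇒  L[3][2]=2, U row3=(0, 0, 0, 4)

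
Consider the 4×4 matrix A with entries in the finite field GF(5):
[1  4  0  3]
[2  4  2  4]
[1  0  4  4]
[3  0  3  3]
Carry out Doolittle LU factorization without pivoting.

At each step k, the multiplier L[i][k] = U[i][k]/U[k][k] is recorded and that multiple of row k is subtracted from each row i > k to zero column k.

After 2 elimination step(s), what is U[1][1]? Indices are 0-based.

Step 1: pivot at (0,0) is 1.
  row1 ← row1 − (2)·row0  ⇒  L[1][0]=2, U row1=(0, 1, 2, 3)
  row2 ← row2 − (1)·row0  ⇒  L[2][0]=1, U row2=(0, 1, 4, 1)
  row3 ← row3 − (3)·row0  ⇒  L[3][0]=3, U row3=(0, 3, 3, 4)
Step 2: pivot at (1,1) is 1.
  row2 ← row2 − (1)·row1  ⇒  L[2][1]=1, U row2=(0, 0, 2, 3)
  row3 ← row3 − (3)·row1  ⇒  L[3][1]=3, U row3=(0, 0, 2, 0)

U[1][1] = 1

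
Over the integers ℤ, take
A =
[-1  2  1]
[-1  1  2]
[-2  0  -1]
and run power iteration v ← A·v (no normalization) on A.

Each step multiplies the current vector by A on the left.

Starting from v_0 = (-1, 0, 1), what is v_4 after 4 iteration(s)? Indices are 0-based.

v_4 = (-25, -18, 13)

v_0 = (-1, 0, 1).
v_1 = A·v_0 = (2, 3, 1).
v_2 = A·v_1 = (5, 3, -5).
v_3 = A·v_2 = (-4, -12, -5).
v_4 = A·v_3 = (-25, -18, 13).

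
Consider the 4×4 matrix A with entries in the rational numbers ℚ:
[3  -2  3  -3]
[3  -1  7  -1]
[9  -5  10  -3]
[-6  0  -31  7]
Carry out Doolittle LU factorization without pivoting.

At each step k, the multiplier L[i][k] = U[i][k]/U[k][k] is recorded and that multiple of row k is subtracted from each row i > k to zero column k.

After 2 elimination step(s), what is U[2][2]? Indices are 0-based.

[col 0] pivot 3
  R1 -= 1*R0 → (0, 1, 4, 2)  (L[1][0] := 1)
  R2 -= 3*R0 → (0, 1, 1, 6)  (L[2][0] := 3)
  R3 -= -2*R0 → (0, -4, -25, 1)  (L[3][0] := -2)
[col 1] pivot 1
  R2 -= 1*R1 → (0, 0, -3, 4)  (L[2][1] := 1)
  R3 -= -4*R1 → (0, 0, -9, 9)  (L[3][1] := -4)

U[2][2] = -3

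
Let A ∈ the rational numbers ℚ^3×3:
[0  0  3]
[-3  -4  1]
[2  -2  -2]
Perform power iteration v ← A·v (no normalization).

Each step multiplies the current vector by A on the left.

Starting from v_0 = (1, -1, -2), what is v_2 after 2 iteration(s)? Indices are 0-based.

v_0 = (1, -1, -2).
v_1 = A·v_0 = (-6, -1, 8).
v_2 = A·v_1 = (24, 30, -26).

v_2 = (24, 30, -26)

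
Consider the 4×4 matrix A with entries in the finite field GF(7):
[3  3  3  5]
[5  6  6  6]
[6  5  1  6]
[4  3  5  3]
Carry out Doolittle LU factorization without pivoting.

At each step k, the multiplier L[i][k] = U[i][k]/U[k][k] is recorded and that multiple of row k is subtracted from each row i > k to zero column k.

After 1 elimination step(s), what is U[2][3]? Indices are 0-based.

U[2][3] = 3

Step 1: pivot at (0,0) is 3.
  row1 ← row1 − (4)·row0  ⇒  L[1][0]=4, U row1=(0, 1, 1, 0)
  row2 ← row2 − (2)·row0  ⇒  L[2][0]=2, U row2=(0, 6, 2, 3)
  row3 ← row3 − (6)·row0  ⇒  L[3][0]=6, U row3=(0, 6, 1, 1)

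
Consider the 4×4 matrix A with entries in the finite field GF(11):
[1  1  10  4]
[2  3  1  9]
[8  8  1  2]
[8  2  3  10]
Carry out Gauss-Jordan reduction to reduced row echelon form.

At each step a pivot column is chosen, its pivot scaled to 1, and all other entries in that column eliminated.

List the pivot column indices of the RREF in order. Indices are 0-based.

[1] R0 /= 1  ⇒  (1, 1, 10, 4)
     R1 -= 2·R0  ⇒  (0, 1, 3, 1)
     R2 -= 8·R0  ⇒  (0, 0, 9, 3)
     R3 -= 8·R0  ⇒  (0, 5, 0, 0)
[2] R1 /= 1  ⇒  (0, 1, 3, 1)
     R0 -= 1·R1  ⇒  (1, 0, 7, 3)
     R3 -= 5·R1  ⇒  (0, 0, 7, 6)
[3] R2 /= 9  ⇒  (0, 0, 1, 4)
     R0 -= 7·R2  ⇒  (1, 0, 0, 8)
     R1 -= 3·R2  ⇒  (0, 1, 0, 0)
     R3 -= 7·R2  ⇒  (0, 0, 0, 0)
column 3 empty below row 3

pivot columns: 0, 1, 2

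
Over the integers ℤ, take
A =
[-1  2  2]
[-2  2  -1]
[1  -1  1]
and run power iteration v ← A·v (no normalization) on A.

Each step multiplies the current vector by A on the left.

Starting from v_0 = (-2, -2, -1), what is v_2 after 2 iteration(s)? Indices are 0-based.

v_0 = (-2, -2, -1).
v_1 = A·v_0 = (-4, 1, -1).
v_2 = A·v_1 = (4, 11, -6).

v_2 = (4, 11, -6)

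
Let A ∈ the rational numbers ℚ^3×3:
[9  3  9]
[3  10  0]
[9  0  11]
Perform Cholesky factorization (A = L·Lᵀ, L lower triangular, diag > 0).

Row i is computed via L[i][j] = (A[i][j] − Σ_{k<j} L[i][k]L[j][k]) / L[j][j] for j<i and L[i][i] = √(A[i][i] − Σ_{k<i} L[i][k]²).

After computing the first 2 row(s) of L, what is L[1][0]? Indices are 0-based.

Step 1: L[0][0] = √(9) = 3.
  L[1][0] = (3) / L[0][0] = 1.
Step 2: L[1][1] = √(9) = 3.

L[1][0] = 1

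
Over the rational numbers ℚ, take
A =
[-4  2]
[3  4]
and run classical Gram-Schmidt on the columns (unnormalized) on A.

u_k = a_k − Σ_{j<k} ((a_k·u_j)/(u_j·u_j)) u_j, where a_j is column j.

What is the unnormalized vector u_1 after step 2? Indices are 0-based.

u_1 = (66/25, 88/25)

Step 1: u_0 = a_0 = (-4, 3).
Step 2: u_1 = a_1 − (4/25)·u_0 = (66/25, 88/25).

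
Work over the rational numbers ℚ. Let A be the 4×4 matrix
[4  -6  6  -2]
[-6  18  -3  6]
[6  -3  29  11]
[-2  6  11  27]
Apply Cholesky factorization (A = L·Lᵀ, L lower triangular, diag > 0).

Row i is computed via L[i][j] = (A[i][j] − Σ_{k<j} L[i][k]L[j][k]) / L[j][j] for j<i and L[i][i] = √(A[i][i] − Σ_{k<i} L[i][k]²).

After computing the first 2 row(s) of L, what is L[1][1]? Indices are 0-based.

Step 1: L[0][0] = √(4) = 2.
  L[1][0] = (-6) / L[0][0] = -3.
Step 2: L[1][1] = √(9) = 3.

L[1][1] = 3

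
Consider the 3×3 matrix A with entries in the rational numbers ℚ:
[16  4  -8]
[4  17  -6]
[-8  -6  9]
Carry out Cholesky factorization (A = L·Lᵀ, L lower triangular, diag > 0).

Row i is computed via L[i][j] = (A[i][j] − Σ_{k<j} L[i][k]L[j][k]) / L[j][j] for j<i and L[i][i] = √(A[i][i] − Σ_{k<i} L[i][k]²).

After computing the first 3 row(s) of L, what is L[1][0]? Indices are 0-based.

L[1][0] = 1

Step 1: L[0][0] = √(16) = 4.
  L[1][0] = (4) / L[0][0] = 1.
Step 2: L[1][1] = √(16) = 4.
  L[2][0] = (-8) / L[0][0] = -2.
  L[2][1] = (-4) / L[1][1] = -1.
Step 3: L[2][2] = √(4) = 2.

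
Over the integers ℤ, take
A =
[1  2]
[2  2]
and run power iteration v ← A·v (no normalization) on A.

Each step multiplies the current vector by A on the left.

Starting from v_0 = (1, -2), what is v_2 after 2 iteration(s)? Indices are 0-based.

v_0 = (1, -2).
v_1 = A·v_0 = (-3, -2).
v_2 = A·v_1 = (-7, -10).

v_2 = (-7, -10)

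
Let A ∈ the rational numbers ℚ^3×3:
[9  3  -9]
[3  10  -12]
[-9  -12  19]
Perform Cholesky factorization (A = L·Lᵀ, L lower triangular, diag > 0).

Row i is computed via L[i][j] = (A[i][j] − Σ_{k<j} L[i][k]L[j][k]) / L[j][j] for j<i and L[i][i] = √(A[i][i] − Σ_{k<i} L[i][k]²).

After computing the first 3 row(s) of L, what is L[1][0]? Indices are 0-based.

L[1][0] = 1

Step 1: L[0][0] = √(9) = 3.
  L[1][0] = (3) / L[0][0] = 1.
Step 2: L[1][1] = √(9) = 3.
  L[2][0] = (-9) / L[0][0] = -3.
  L[2][1] = (-9) / L[1][1] = -3.
Step 3: L[2][2] = √(1) = 1.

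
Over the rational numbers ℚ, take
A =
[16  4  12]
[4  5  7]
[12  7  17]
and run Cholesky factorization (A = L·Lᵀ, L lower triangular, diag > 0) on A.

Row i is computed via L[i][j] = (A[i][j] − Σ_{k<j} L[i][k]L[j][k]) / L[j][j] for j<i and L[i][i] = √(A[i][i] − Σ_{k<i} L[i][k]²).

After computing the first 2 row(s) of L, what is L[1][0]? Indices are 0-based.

L[1][0] = 1

Step 1: L[0][0] = √(16) = 4.
  L[1][0] = (4) / L[0][0] = 1.
Step 2: L[1][1] = √(4) = 2.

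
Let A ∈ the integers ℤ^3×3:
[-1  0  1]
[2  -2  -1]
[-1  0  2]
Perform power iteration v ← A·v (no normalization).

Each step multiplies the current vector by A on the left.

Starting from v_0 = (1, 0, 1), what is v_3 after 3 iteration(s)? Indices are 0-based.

v_0 = (1, 0, 1).
v_1 = A·v_0 = (0, 1, 1).
v_2 = A·v_1 = (1, -3, 2).
v_3 = A·v_2 = (1, 6, 3).

v_3 = (1, 6, 3)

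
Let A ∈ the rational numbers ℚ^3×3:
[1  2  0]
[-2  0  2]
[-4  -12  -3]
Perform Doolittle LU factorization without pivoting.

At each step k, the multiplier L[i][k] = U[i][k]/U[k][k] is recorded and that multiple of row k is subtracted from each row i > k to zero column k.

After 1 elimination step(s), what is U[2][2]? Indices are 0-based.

U[2][2] = -3

k=0: U[0][0]=1
  eliminate (1,0): mult=-2, new row 1: (0, 4, 2); set L[1][0]=-2
  eliminate (2,0): mult=-4, new row 2: (0, -4, -3); set L[2][0]=-4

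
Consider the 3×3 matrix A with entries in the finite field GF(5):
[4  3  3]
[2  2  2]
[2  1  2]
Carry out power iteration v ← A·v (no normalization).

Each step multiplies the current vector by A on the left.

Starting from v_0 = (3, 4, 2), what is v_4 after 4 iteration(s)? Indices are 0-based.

v_4 = (1, 3, 1)

v_0 = (3, 4, 2).
v_1 = A·v_0 = (0, 3, 4).
v_2 = A·v_1 = (1, 4, 1).
v_3 = A·v_2 = (4, 2, 3).
v_4 = A·v_3 = (1, 3, 1).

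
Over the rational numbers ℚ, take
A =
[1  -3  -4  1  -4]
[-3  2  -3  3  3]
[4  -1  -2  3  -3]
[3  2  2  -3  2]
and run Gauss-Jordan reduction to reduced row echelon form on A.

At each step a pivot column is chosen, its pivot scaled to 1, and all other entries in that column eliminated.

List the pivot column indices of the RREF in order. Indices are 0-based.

pivot columns: 0, 1, 2, 3

step 1: normalize row 0 (÷1) = (1, -3, -4, 1, -4)
  row 1: subtract -3×row0 = (0, -7, -15, 6, -9)
  row 2: subtract 4×row0 = (0, 11, 14, -1, 13)
  row 3: subtract 3×row0 = (0, 11, 14, -6, 14)
step 2: normalize row 1 (÷-7) = (0, 1, 15/7, -6/7, 9/7)
  row 0: subtract -3×row1 = (1, 0, 17/7, -11/7, -1/7)
  row 2: subtract 11×row1 = (0, 0, -67/7, 59/7, -8/7)
  row 3: subtract 11×row1 = (0, 0, -67/7, 24/7, -1/7)
step 3: normalize row 2 (÷-67/7) = (0, 0, 1, -59/67, 8/67)
  row 0: subtract 17/7×row2 = (1, 0, 0, 38/67, -29/67)
  row 1: subtract 15/7×row2 = (0, 1, 0, 69/67, 69/67)
  row 3: subtract -67/7×row2 = (0, 0, 0, -5, 1)
step 4: normalize row 3 (÷-5) = (0, 0, 0, 1, -1/5)
  row 0: subtract 38/67×row3 = (1, 0, 0, 0, -107/335)
  row 1: subtract 69/67×row3 = (0, 1, 0, 0, 414/335)
  row 2: subtract -59/67×row3 = (0, 0, 1, 0, -19/335)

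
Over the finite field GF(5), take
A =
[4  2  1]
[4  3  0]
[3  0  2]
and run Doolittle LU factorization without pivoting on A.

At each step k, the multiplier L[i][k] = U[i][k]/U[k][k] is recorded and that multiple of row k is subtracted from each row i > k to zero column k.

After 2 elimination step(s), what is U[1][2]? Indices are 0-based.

U[1][2] = 4

Step 1: pivot at (0,0) is 4.
  row1 ← row1 − (1)·row0  ⇒  L[1][0]=1, U row1=(0, 1, 4)
  row2 ← row2 − (2)·row0  ⇒  L[2][0]=2, U row2=(0, 1, 0)
Step 2: pivot at (1,1) is 1.
  row2 ← row2 − (1)·row1  ⇒  L[2][1]=1, U row2=(0, 0, 1)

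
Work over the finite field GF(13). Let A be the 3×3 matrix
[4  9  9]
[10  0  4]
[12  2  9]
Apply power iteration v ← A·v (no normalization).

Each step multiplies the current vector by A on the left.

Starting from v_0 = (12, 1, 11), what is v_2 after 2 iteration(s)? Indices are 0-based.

v_0 = (12, 1, 11).
v_1 = A·v_0 = (0, 8, 11).
v_2 = A·v_1 = (2, 5, 11).

v_2 = (2, 5, 11)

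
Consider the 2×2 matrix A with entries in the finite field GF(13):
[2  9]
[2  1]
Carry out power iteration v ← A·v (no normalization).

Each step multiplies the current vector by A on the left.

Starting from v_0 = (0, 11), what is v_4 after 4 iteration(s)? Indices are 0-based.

v_0 = (0, 11).
v_1 = A·v_0 = (8, 11).
v_2 = A·v_1 = (11, 1).
v_3 = A·v_2 = (5, 10).
v_4 = A·v_3 = (9, 7).

v_4 = (9, 7)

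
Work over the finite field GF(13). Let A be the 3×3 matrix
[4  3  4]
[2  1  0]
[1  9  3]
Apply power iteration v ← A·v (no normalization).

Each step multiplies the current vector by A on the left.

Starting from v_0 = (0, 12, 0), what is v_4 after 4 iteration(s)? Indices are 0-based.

v_0 = (0, 12, 0).
v_1 = A·v_0 = (10, 12, 4).
v_2 = A·v_1 = (1, 6, 0).
v_3 = A·v_2 = (9, 8, 3).
v_4 = A·v_3 = (7, 0, 12).

v_4 = (7, 0, 12)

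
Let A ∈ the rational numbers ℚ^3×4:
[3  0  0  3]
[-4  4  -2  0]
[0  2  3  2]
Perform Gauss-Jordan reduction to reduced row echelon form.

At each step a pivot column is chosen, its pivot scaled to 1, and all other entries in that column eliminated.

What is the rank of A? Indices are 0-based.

[1] R0 /= 3  ⇒  (1, 0, 0, 1)
     R1 -= -4·R0  ⇒  (0, 4, -2, 4)
[2] R1 /= 4  ⇒  (0, 1, -1/2, 1)
     R2 -= 2·R1  ⇒  (0, 0, 4, 0)
[3] R2 /= 4  ⇒  (0, 0, 1, 0)
     R1 -= -1/2·R2  ⇒  (0, 1, 0, 1)

rank = 3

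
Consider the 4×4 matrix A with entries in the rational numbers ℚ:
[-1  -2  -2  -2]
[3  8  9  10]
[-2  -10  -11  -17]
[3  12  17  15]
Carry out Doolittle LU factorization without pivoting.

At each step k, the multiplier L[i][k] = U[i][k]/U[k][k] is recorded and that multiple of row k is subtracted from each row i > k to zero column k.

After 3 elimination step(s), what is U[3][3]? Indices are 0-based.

U[3][3] = -2

Step 1: pivot at (0,0) is -1.
  row1 ← row1 − (-3)·row0  ⇒  L[1][0]=-3, U row1=(0, 2, 3, 4)
  row2 ← row2 − (2)·row0  ⇒  L[2][0]=2, U row2=(0, -6, -7, -13)
  row3 ← row3 − (-3)·row0  ⇒  L[3][0]=-3, U row3=(0, 6, 11, 9)
Step 2: pivot at (1,1) is 2.
  row2 ← row2 − (-3)·row1  ⇒  L[2][1]=-3, U row2=(0, 0, 2, -1)
  row3 ← row3 − (3)·row1  ⇒  L[3][1]=3, U row3=(0, 0, 2, -3)
Step 3: pivot at (2,2) is 2.
  row3 ← row3 − (1)·row2  ⇒  L[3][2]=1, U row3=(0, 0, 0, -2)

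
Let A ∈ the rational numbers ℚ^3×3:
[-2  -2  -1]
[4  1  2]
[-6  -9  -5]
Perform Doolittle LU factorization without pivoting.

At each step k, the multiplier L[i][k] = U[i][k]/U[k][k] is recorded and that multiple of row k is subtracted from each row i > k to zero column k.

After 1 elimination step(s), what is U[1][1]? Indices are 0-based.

k=0: U[0][0]=-2
  eliminate (1,0): mult=-2, new row 1: (0, -3, 0); set L[1][0]=-2
  eliminate (2,0): mult=3, new row 2: (0, -3, -2); set L[2][0]=3

U[1][1] = -3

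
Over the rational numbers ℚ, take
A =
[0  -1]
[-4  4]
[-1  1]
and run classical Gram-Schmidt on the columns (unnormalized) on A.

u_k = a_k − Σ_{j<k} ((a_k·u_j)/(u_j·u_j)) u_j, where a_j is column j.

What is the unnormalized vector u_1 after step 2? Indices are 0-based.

u_1 = (-1, 0, 0)

Step 1: u_0 = a_0 = (0, -4, -1).
Step 2: u_1 = a_1 − (-1)·u_0 = (-1, 0, 0).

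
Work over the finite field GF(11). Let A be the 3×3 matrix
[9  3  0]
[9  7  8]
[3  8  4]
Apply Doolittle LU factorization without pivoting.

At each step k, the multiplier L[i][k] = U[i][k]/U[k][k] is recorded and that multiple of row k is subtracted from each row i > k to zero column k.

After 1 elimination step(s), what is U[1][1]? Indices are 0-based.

Step 1: pivot at (0,0) is 9.
  row1 ← row1 − (1)·row0  ⇒  L[1][0]=1, U row1=(0, 4, 8)
  row2 ← row2 − (4)·row0  ⇒  L[2][0]=4, U row2=(0, 7, 4)

U[1][1] = 4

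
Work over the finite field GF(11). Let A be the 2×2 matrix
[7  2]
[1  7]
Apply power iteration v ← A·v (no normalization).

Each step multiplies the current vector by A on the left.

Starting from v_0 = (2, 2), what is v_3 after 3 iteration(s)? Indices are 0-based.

v_0 = (2, 2).
v_1 = A·v_0 = (7, 5).
v_2 = A·v_1 = (4, 9).
v_3 = A·v_2 = (2, 1).

v_3 = (2, 1)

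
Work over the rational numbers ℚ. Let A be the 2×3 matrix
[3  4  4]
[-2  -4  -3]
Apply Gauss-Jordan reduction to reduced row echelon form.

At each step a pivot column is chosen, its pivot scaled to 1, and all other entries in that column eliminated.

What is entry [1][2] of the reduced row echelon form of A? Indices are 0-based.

M[1][2] = 1/4

[1] R0 /= 3  ⇒  (1, 4/3, 4/3)
     R1 -= -2·R0  ⇒  (0, -4/3, -1/3)
[2] R1 /= -4/3  ⇒  (0, 1, 1/4)
     R0 -= 4/3·R1  ⇒  (1, 0, 1)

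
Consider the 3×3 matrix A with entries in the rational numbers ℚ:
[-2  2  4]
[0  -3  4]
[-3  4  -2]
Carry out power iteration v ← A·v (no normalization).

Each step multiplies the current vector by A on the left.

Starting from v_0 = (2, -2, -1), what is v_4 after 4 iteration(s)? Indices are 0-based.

v_4 = (-708, -2470, 1708)

v_0 = (2, -2, -1).
v_1 = A·v_0 = (-12, 2, -12).
v_2 = A·v_1 = (-20, -54, 68).
v_3 = A·v_2 = (204, 434, -292).
v_4 = A·v_3 = (-708, -2470, 1708).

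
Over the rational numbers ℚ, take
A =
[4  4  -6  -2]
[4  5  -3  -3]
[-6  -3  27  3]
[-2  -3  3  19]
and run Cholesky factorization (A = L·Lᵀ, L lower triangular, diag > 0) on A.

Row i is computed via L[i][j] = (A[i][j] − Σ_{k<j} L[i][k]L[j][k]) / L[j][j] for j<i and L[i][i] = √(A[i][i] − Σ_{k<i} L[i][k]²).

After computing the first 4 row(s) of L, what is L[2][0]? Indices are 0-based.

L[2][0] = -3

Step 1: L[0][0] = √(4) = 2.
  L[1][0] = (4) / L[0][0] = 2.
Step 2: L[1][1] = √(1) = 1.
  L[2][0] = (-6) / L[0][0] = -3.
  L[2][1] = (3) / L[1][1] = 3.
Step 3: L[2][2] = √(9) = 3.
  L[3][0] = (-2) / L[0][0] = -1.
  L[3][1] = (-1) / L[1][1] = -1.
  L[3][2] = (3) / L[2][2] = 1.
Step 4: L[3][3] = √(16) = 4.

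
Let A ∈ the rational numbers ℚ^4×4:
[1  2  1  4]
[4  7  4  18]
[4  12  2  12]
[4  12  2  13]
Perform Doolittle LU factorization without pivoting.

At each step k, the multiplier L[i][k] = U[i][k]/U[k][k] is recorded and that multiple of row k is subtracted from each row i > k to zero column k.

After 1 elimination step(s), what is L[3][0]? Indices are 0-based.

L[3][0] = 4

Step 1: pivot at (0,0) is 1.
  row1 ← row1 − (4)·row0  ⇒  L[1][0]=4, U row1=(0, -1, 0, 2)
  row2 ← row2 − (4)·row0  ⇒  L[2][0]=4, U row2=(0, 4, -2, -4)
  row3 ← row3 − (4)·row0  ⇒  L[3][0]=4, U row3=(0, 4, -2, -3)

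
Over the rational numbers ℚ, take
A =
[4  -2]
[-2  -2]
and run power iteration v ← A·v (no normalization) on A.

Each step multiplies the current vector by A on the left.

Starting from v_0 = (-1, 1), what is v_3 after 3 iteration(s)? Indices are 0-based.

v_3 = (-120, 24)

v_0 = (-1, 1).
v_1 = A·v_0 = (-6, 0).
v_2 = A·v_1 = (-24, 12).
v_3 = A·v_2 = (-120, 24).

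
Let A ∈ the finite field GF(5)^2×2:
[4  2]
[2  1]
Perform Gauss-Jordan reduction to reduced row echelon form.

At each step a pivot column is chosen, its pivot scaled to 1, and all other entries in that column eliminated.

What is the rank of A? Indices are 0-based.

pivot(0,0)=4: scale R0 → (1, 3)
  clear (1,0): R1 −= (2)R0 → (0, 0)
col 1: no nonzero at/below row 1; advance.

rank = 1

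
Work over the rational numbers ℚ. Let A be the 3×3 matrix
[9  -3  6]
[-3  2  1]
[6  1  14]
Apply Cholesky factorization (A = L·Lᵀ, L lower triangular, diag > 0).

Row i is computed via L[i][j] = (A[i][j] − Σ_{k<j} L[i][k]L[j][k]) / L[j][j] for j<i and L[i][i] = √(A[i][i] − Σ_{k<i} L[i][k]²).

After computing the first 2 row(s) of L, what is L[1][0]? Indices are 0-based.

Step 1: L[0][0] = √(9) = 3.
  L[1][0] = (-3) / L[0][0] = -1.
Step 2: L[1][1] = √(1) = 1.

L[1][0] = -1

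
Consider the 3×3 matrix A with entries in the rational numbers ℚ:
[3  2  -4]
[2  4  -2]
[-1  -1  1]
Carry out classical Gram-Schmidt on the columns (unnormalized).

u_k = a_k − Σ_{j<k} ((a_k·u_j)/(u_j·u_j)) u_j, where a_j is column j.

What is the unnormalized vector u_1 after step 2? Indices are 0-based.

u_1 = (-17/14, 13/7, 1/14)

Step 1: u_0 = a_0 = (3, 2, -1).
Step 2: u_1 = a_1 − (15/14)·u_0 = (-17/14, 13/7, 1/14).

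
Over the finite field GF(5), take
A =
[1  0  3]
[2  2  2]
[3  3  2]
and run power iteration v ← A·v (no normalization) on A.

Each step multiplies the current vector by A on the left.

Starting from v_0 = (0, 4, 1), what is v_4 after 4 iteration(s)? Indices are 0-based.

v_4 = (4, 3, 1)

v_0 = (0, 4, 1).
v_1 = A·v_0 = (3, 0, 4).
v_2 = A·v_1 = (0, 4, 2).
v_3 = A·v_2 = (1, 2, 1).
v_4 = A·v_3 = (4, 3, 1).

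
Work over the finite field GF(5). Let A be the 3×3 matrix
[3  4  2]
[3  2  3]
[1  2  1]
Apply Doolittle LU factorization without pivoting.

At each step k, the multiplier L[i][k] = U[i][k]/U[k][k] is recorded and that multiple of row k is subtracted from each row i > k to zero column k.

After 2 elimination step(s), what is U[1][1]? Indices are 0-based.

[col 0] pivot 3
  R1 -= 1*R0 → (0, 3, 1)  (L[1][0] := 1)
  R2 -= 2*R0 → (0, 4, 2)  (L[2][0] := 2)
[col 1] pivot 3
  R2 -= 3*R1 → (0, 0, 4)  (L[2][1] := 3)

U[1][1] = 3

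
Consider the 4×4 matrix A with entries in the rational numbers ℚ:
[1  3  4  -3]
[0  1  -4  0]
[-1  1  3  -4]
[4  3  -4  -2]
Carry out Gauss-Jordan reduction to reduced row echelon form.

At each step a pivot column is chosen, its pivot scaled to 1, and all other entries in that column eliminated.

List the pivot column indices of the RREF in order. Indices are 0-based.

[1] R0 /= 1  ⇒  (1, 3, 4, -3)
     R2 -= -1·R0  ⇒  (0, 4, 7, -7)
     R3 -= 4·R0  ⇒  (0, -9, -20, 10)
[2] R1 /= 1  ⇒  (0, 1, -4, 0)
     R0 -= 3·R1  ⇒  (1, 0, 16, -3)
     R2 -= 4·R1  ⇒  (0, 0, 23, -7)
     R3 -= -9·R1  ⇒  (0, 0, -56, 10)
[3] R2 /= 23  ⇒  (0, 0, 1, -7/23)
     R0 -= 16·R2  ⇒  (1, 0, 0, 43/23)
     R1 -= -4·R2  ⇒  (0, 1, 0, -28/23)
     R3 -= -56·R2  ⇒  (0, 0, 0, -162/23)
[4] R3 /= -162/23  ⇒  (0, 0, 0, 1)
     R0 -= 43/23·R3  ⇒  (1, 0, 0, 0)
     R1 -= -28/23·R3  ⇒  (0, 1, 0, 0)
     R2 -= -7/23·R3  ⇒  (0, 0, 1, 0)

pivot columns: 0, 1, 2, 3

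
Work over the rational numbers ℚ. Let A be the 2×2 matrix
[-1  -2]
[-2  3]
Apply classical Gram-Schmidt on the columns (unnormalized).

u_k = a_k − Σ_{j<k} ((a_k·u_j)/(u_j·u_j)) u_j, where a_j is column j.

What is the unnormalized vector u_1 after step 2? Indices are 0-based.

u_1 = (-14/5, 7/5)

Step 1: u_0 = a_0 = (-1, -2).
Step 2: u_1 = a_1 − (-4/5)·u_0 = (-14/5, 7/5).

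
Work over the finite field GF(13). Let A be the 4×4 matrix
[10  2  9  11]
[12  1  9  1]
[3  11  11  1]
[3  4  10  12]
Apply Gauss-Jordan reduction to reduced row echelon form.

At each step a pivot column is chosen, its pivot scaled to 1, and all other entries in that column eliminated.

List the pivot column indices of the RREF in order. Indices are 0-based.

[1] R0 /= 10  ⇒  (1, 8, 10, 5)
     R1 -= 12·R0  ⇒  (0, 9, 6, 6)
     R2 -= 3·R0  ⇒  (0, 0, 7, 12)
     R3 -= 3·R0  ⇒  (0, 6, 6, 10)
[2] R1 /= 9  ⇒  (0, 1, 5, 5)
     R0 -= 8·R1  ⇒  (1, 0, 9, 4)
     R3 -= 6·R1  ⇒  (0, 0, 2, 6)
[3] R2 /= 7  ⇒  (0, 0, 1, 11)
     R0 -= 9·R2  ⇒  (1, 0, 0, 9)
     R1 -= 5·R2  ⇒  (0, 1, 0, 2)
     R3 -= 2·R2  ⇒  (0, 0, 0, 10)
[4] R3 /= 10  ⇒  (0, 0, 0, 1)
     R0 -= 9·R3  ⇒  (1, 0, 0, 0)
     R1 -= 2·R3  ⇒  (0, 1, 0, 0)
     R2 -= 11·R3  ⇒  (0, 0, 1, 0)

pivot columns: 0, 1, 2, 3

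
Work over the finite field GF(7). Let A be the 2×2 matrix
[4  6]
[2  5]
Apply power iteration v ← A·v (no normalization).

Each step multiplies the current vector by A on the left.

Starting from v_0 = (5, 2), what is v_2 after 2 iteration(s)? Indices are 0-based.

v_2 = (3, 3)

v_0 = (5, 2).
v_1 = A·v_0 = (4, 6).
v_2 = A·v_1 = (3, 3).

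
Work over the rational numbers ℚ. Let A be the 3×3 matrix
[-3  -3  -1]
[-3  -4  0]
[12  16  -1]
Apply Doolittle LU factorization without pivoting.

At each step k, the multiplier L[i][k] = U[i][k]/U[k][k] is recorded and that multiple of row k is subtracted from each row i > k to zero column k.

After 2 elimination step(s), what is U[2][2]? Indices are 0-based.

[col 0] pivot -3
  R1 -= 1*R0 → (0, -1, 1)  (L[1][0] := 1)
  R2 -= -4*R0 → (0, 4, -5)  (L[2][0] := -4)
[col 1] pivot -1
  R2 -= -4*R1 → (0, 0, -1)  (L[2][1] := -4)

U[2][2] = -1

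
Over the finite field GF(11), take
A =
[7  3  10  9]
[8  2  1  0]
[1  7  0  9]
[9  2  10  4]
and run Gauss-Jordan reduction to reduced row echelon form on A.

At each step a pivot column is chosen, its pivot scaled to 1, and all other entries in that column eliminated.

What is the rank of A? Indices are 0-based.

[1] R0 /= 7  ⇒  (1, 2, 3, 6)
     R1 -= 8·R0  ⇒  (0, 8, 10, 7)
     R2 -= 1·R0  ⇒  (0, 5, 8, 3)
     R3 -= 9·R0  ⇒  (0, 6, 5, 5)
[2] R1 /= 8  ⇒  (0, 1, 4, 5)
     R0 -= 2·R1  ⇒  (1, 0, 6, 7)
     R2 -= 5·R1  ⇒  (0, 0, 10, 0)
     R3 -= 6·R1  ⇒  (0, 0, 3, 8)
[3] R2 /= 10  ⇒  (0, 0, 1, 0)
     R0 -= 6·R2  ⇒  (1, 0, 0, 7)
     R1 -= 4·R2  ⇒  (0, 1, 0, 5)
     R3 -= 3·R2  ⇒  (0, 0, 0, 8)
[4] R3 /= 8  ⇒  (0, 0, 0, 1)
     R0 -= 7·R3  ⇒  (1, 0, 0, 0)
     R1 -= 5·R3  ⇒  (0, 1, 0, 0)

rank = 4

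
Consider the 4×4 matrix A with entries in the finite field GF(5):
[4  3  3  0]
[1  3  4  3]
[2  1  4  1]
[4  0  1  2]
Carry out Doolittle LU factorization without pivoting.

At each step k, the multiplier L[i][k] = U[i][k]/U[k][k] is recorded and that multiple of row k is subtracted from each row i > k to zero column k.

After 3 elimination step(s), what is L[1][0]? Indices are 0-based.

[col 0] pivot 4
  R1 -= 4*R0 → (0, 1, 2, 3)  (L[1][0] := 4)
  R2 -= 3*R0 → (0, 2, 0, 1)  (L[2][0] := 3)
  R3 -= 1*R0 → (0, 2, 3, 2)  (L[3][0] := 1)
[col 1] pivot 1
  R2 -= 2*R1 → (0, 0, 1, 0)  (L[2][1] := 2)
  R3 -= 2*R1 → (0, 0, 4, 1)  (L[3][1] := 2)
[col 2] pivot 1
  R3 -= 4*R2 → (0, 0, 0, 1)  (L[3][2] := 4)

L[1][0] = 4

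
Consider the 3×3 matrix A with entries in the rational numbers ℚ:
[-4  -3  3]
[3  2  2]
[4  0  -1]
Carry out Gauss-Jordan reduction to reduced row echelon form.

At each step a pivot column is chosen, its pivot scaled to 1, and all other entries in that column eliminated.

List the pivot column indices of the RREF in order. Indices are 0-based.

pivot columns: 0, 1, 2

step 1: normalize row 0 (÷-4) = (1, 3/4, -3/4)
  row 1: subtract 3×row0 = (0, -1/4, 17/4)
  row 2: subtract 4×row0 = (0, -3, 2)
step 2: normalize row 1 (÷-1/4) = (0, 1, -17)
  row 0: subtract 3/4×row1 = (1, 0, 12)
  row 2: subtract -3×row1 = (0, 0, -49)
step 3: normalize row 2 (÷-49) = (0, 0, 1)
  row 0: subtract 12×row2 = (1, 0, 0)
  row 1: subtract -17×row2 = (0, 1, 0)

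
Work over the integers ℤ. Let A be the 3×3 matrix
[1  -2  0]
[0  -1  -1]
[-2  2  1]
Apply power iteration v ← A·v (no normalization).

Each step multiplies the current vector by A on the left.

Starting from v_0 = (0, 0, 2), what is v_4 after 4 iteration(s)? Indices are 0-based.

v_0 = (0, 0, 2).
v_1 = A·v_0 = (0, -2, 2).
v_2 = A·v_1 = (4, 0, -2).
v_3 = A·v_2 = (4, 2, -10).
v_4 = A·v_3 = (0, 8, -14).

v_4 = (0, 8, -14)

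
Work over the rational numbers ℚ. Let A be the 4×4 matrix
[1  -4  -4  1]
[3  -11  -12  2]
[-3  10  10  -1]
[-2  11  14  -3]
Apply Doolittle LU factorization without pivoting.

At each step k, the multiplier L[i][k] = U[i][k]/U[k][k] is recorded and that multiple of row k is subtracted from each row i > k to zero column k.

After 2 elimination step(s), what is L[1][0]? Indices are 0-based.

L[1][0] = 3

k=0: U[0][0]=1
  eliminate (1,0): mult=3, new row 1: (0, 1, 0, -1); set L[1][0]=3
  eliminate (2,0): mult=-3, new row 2: (0, -2, -2, 2); set L[2][0]=-3
  eliminate (3,0): mult=-2, new row 3: (0, 3, 6, -1); set L[3][0]=-2
k=1: U[1][1]=1
  eliminate (2,1): mult=-2, new row 2: (0, 0, -2, 0); set L[2][1]=-2
  eliminate (3,1): mult=3, new row 3: (0, 0, 6, 2); set L[3][1]=3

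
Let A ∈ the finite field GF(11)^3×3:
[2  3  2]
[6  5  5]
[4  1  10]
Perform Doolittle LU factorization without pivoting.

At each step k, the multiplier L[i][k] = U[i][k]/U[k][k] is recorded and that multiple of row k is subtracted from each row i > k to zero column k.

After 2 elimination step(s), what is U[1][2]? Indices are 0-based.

Step 1: pivot at (0,0) is 2.
  row1 ← row1 − (3)·row0  ⇒  L[1][0]=3, U row1=(0, 7, 10)
  row2 ← row2 − (2)·row0  ⇒  L[2][0]=2, U row2=(0, 6, 6)
Step 2: pivot at (1,1) is 7.
  row2 ← row2 − (4)·row1  ⇒  L[2][1]=4, U row2=(0, 0, 10)

U[1][2] = 10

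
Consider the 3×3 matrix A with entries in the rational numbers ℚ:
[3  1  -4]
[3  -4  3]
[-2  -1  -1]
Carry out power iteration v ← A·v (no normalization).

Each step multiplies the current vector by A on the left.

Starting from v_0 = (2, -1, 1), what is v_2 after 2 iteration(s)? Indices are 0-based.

v_0 = (2, -1, 1).
v_1 = A·v_0 = (1, 13, -4).
v_2 = A·v_1 = (32, -61, -11).

v_2 = (32, -61, -11)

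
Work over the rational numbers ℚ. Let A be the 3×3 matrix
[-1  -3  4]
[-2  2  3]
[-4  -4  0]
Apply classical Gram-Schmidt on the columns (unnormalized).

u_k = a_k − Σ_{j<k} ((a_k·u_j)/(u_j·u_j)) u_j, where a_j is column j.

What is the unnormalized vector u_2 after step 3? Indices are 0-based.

u_2 = (11/3, 11/6, -11/6)

Step 1: u_0 = a_0 = (-1, -2, -4).
Step 2: u_1 = a_1 − (5/7)·u_0 = (-16/7, 24/7, -8/7).
Step 3: u_2 = a_2 − (-10/21)·u_0 − (1/16)·u_1 = (11/3, 11/6, -11/6).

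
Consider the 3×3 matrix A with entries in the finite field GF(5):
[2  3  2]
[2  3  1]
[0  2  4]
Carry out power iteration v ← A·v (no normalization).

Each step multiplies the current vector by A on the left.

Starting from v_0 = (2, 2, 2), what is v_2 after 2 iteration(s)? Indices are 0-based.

v_2 = (3, 1, 2)

v_0 = (2, 2, 2).
v_1 = A·v_0 = (4, 2, 2).
v_2 = A·v_1 = (3, 1, 2).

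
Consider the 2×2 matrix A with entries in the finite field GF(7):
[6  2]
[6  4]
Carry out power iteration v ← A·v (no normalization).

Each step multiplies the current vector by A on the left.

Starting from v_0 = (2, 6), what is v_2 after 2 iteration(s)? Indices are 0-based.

v_2 = (6, 1)

v_0 = (2, 6).
v_1 = A·v_0 = (3, 1).
v_2 = A·v_1 = (6, 1).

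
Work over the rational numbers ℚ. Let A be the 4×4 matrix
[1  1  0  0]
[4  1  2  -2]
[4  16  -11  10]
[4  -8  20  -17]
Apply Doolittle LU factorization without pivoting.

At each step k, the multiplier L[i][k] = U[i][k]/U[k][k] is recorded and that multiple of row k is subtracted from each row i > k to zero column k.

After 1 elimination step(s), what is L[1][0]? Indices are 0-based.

Step 1: pivot at (0,0) is 1.
  row1 ← row1 − (4)·row0  ⇒  L[1][0]=4, U row1=(0, -3, 2, -2)
  row2 ← row2 − (4)·row0  ⇒  L[2][0]=4, U row2=(0, 12, -11, 10)
  row3 ← row3 − (4)·row0  ⇒  L[3][0]=4, U row3=(0, -12, 20, -17)

L[1][0] = 4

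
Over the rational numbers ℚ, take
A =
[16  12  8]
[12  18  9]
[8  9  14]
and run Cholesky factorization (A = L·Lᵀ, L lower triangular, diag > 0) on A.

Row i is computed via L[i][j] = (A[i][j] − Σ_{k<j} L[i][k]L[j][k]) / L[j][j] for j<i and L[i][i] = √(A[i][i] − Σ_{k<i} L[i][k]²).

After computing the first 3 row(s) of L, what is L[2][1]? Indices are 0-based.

Step 1: L[0][0] = √(16) = 4.
  L[1][0] = (12) / L[0][0] = 3.
Step 2: L[1][1] = √(9) = 3.
  L[2][0] = (8) / L[0][0] = 2.
  L[2][1] = (3) / L[1][1] = 1.
Step 3: L[2][2] = √(9) = 3.

L[2][1] = 1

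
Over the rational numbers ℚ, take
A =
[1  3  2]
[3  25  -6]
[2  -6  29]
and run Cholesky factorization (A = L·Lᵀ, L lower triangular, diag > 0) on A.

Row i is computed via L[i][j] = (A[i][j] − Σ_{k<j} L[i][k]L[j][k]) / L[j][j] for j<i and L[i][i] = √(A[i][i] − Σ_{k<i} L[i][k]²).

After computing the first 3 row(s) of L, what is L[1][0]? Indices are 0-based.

Step 1: L[0][0] = √(1) = 1.
  L[1][0] = (3) / L[0][0] = 3.
Step 2: L[1][1] = √(16) = 4.
  L[2][0] = (2) / L[0][0] = 2.
  L[2][1] = (-12) / L[1][1] = -3.
Step 3: L[2][2] = √(16) = 4.

L[1][0] = 3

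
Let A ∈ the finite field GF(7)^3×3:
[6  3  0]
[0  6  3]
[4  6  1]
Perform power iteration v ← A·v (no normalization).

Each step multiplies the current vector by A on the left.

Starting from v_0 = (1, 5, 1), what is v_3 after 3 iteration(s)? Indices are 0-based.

v_0 = (1, 5, 1).
v_1 = A·v_0 = (0, 5, 0).
v_2 = A·v_1 = (1, 2, 2).
v_3 = A·v_2 = (5, 4, 4).

v_3 = (5, 4, 4)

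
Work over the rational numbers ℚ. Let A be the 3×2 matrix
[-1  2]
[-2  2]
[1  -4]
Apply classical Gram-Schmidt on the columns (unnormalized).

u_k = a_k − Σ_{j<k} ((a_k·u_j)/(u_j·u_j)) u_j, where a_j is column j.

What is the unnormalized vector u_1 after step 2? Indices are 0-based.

Step 1: u_0 = a_0 = (-1, -2, 1).
Step 2: u_1 = a_1 − (-5/3)·u_0 = (1/3, -4/3, -7/3).

u_1 = (1/3, -4/3, -7/3)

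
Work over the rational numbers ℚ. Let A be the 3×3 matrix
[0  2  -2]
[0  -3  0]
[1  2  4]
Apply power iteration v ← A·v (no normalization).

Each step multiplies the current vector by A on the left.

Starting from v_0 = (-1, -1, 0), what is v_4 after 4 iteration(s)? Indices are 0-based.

v_0 = (-1, -1, 0).
v_1 = A·v_0 = (-2, 3, -3).
v_2 = A·v_1 = (12, -9, -8).
v_3 = A·v_2 = (-2, 27, -38).
v_4 = A·v_3 = (130, -81, -100).

v_4 = (130, -81, -100)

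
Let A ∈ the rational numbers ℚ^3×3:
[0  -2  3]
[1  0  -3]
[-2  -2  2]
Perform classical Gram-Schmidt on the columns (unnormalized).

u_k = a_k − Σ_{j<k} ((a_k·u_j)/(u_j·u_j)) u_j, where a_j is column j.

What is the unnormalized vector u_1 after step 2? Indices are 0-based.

u_1 = (-2, -4/5, -2/5)

Step 1: u_0 = a_0 = (0, 1, -2).
Step 2: u_1 = a_1 − (4/5)·u_0 = (-2, -4/5, -2/5).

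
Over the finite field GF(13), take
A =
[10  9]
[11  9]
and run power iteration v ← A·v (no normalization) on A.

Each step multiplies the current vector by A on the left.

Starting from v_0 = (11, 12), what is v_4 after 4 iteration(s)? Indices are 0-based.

v_4 = (12, 3)

v_0 = (11, 12).
v_1 = A·v_0 = (10, 8).
v_2 = A·v_1 = (3, 0).
v_3 = A·v_2 = (4, 7).
v_4 = A·v_3 = (12, 3).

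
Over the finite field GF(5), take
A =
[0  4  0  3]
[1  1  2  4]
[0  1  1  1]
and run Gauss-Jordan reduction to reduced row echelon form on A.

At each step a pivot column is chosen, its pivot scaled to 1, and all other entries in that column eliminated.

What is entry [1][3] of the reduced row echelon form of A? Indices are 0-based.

step 1: exchange rows 0,1
step 1: normalize row 0 (÷1) = (1, 1, 2, 4)
step 2: normalize row 1 (÷4) = (0, 1, 0, 2)
  row 0: subtract 1×row1 = (1, 0, 2, 2)
  row 2: subtract 1×row1 = (0, 0, 1, 4)
step 3: normalize row 2 (÷1) = (0, 0, 1, 4)
  row 0: subtract 2×row2 = (1, 0, 0, 4)

M[1][3] = 2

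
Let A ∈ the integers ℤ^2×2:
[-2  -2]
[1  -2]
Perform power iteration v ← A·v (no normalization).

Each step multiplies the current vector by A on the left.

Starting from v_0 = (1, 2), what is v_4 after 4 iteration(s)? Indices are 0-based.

v_0 = (1, 2).
v_1 = A·v_0 = (-6, -3).
v_2 = A·v_1 = (18, 0).
v_3 = A·v_2 = (-36, 18).
v_4 = A·v_3 = (36, -72).

v_4 = (36, -72)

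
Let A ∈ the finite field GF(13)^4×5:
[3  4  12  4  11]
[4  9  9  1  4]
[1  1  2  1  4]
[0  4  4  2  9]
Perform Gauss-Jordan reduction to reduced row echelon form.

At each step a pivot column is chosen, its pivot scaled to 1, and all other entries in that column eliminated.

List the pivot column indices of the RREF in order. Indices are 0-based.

pivot(0,0)=3: scale R0 → (1, 10, 4, 10, 8)
  clear (1,0): R1 −= (4)R0 → (0, 8, 6, 0, 11)
  clear (2,0): R2 −= (1)R0 → (0, 4, 11, 4, 9)
pivot(1,1)=8: scale R1 → (0, 1, 4, 0, 3)
  clear (0,1): R0 −= (10)R1 → (1, 0, 3, 10, 4)
  clear (2,1): R2 −= (4)R1 → (0, 0, 8, 4, 10)
  clear (3,1): R3 −= (4)R1 → (0, 0, 1, 2, 10)
pivot(2,2)=8: scale R2 → (0, 0, 1, 7, 11)
  clear (0,2): R0 −= (3)R2 → (1, 0, 0, 2, 10)
  clear (1,2): R1 −= (4)R2 → (0, 1, 0, 11, 11)
  clear (3,2): R3 −= (1)R2 → (0, 0, 0, 8, 12)
pivot(3,3)=8: scale R3 → (0, 0, 0, 1, 8)
  clear (0,3): R0 −= (2)R3 → (1, 0, 0, 0, 7)
  clear (1,3): R1 −= (11)R3 → (0, 1, 0, 0, 1)
  clear (2,3): R2 −= (7)R3 → (0, 0, 1, 0, 7)

pivot columns: 0, 1, 2, 3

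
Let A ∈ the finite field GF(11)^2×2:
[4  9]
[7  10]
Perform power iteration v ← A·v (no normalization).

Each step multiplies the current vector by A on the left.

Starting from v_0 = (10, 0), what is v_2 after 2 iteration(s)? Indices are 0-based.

v_0 = (10, 0).
v_1 = A·v_0 = (7, 4).
v_2 = A·v_1 = (9, 1).

v_2 = (9, 1)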